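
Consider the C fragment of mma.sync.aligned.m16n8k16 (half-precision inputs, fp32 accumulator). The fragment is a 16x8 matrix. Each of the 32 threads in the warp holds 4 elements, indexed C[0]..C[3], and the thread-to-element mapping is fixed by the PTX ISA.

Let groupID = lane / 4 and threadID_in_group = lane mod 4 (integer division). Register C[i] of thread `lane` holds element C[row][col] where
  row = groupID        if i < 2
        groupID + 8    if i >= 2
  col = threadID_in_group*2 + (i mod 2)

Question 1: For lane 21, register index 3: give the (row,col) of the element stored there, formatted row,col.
lane 21: gr=5 (21/4), th=1 (21%4)
i=3: r=5+8=13, c=1*2+1=3

13,3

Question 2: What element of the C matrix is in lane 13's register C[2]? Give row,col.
13: G=3,T=1
[2] (3+8,1*2+0) = (11,2)

11,2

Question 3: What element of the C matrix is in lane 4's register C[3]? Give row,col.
L=4->gid=4>>2=1, tid=4&3=0
[3]->row 1+8=9  col 0·2+1=1

9,1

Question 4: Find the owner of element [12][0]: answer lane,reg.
16,2

r=12->g=4,rb=1  c=0->t=0,b0=0
L=4*4+0=16  i=1*2+0=2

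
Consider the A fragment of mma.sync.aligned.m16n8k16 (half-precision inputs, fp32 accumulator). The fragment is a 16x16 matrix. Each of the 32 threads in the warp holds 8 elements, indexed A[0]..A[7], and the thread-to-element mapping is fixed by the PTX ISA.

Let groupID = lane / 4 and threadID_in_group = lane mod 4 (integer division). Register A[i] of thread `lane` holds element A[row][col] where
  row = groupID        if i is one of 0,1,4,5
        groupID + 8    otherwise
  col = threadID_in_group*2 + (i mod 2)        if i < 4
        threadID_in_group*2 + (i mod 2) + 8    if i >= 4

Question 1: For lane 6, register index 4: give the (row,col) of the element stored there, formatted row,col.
lane 6⇒6/4=1, 6 mod 4=2
i=4  r:1+0⇒1  c:2·2+0+8⇒12

1,12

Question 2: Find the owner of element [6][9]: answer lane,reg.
r:6=>grp=6,rB=0  c:9=>cB=1,tig=0,lo=1
L=6*4+0=24  i=1*4+0*2+1=5

24,5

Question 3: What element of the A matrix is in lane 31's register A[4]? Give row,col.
7,14

lane 31->31/4=7, 31 mod 4=3
i=4  r:7+0->7  c:2·3+0+8->14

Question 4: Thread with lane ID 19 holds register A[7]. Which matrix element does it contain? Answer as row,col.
12,15

L=19->gid=19>>2=4, tid=19&3=3
[7]->row 4+8=12  col 3·2+1+8=15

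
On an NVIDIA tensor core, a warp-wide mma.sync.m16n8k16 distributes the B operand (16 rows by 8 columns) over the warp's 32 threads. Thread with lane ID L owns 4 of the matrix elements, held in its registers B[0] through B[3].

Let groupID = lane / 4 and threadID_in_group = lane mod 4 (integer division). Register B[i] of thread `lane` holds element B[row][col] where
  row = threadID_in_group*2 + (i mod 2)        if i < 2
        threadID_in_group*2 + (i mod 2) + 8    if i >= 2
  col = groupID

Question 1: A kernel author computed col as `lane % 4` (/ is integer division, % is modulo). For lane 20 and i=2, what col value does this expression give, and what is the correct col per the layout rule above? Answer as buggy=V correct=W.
buggy=0 correct=5

`lane % 4`[20,2]->0
L=20->gid=20>>2=5, tid=20&3=0
[2]->row 0·2+0+8=8  col gid=5
col: 0 vs 5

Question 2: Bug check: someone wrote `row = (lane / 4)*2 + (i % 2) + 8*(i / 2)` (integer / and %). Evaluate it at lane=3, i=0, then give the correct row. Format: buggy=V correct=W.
buggy=0 correct=6

`(lane / 4)*2 + (i % 2) + 8*(i / 2)`[3,0]⇒0
lane 3: gr=0 (3/4), th=3 (3%4)
i=0: r=3*2+0+0=6, c=gr=0
row: 0 vs 6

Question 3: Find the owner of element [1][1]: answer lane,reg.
4,1

c=1→G=1  r=1→rhi=0,T=0,p=1
L=1*4+0=4  i=0*2+1=1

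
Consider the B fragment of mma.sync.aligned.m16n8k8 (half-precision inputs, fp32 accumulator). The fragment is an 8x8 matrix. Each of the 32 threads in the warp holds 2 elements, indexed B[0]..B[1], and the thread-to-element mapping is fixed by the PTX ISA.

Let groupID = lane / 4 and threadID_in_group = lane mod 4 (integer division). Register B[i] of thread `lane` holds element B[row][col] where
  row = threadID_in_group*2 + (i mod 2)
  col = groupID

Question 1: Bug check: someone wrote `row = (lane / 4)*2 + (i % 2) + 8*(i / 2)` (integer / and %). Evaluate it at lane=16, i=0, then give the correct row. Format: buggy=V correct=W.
`(lane / 4)*2 + (i % 2) + 8*(i / 2)`[16,0]->8
L=16->g=16>>2=4, t=16&3=0
[0]->row 0·2+0=0  col g=4
row: 8 vs 0

buggy=8 correct=0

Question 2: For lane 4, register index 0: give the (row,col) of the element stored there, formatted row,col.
lane 4: G=1 (4/4), T=0 (4%4)
i=0: r=0*2+0=0, c=G=1

0,1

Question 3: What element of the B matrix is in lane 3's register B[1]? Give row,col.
3: g=0,t=3
[1] (3*2+1,0) = (7,0)

7,0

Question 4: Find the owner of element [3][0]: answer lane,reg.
1,1

c=0⇒gr=0  r=3⇒th=1,odd=1
L=0*4+1=1  i=1=1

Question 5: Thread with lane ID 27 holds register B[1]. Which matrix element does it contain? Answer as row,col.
27: g=6,t=3
[1] (3*2+1,6) = (7,6)

7,6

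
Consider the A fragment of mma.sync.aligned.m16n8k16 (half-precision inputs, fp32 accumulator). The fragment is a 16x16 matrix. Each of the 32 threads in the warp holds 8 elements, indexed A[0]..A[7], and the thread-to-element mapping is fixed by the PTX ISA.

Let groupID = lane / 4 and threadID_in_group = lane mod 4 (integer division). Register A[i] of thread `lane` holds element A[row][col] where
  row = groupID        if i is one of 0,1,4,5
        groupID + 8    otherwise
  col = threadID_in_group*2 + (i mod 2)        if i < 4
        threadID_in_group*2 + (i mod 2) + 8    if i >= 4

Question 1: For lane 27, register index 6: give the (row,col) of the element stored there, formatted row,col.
lane 27: grp=6 (27/4), tig=3 (27%4)
i=6: r=6+8=14, c=3*2+0+8=14

14,14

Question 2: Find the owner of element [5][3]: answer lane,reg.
21,1

r=5⇒gr=5,Rb=0  c=3⇒Cb=0,th=1,odd=1
L=5*4+1=21  i=0*4+0*2+1=1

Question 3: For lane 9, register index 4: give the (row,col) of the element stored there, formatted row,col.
lane 9: G=2 (9/4), T=1 (9%4)
i=4: r=2+0=2, c=1*2+0+8=10

2,10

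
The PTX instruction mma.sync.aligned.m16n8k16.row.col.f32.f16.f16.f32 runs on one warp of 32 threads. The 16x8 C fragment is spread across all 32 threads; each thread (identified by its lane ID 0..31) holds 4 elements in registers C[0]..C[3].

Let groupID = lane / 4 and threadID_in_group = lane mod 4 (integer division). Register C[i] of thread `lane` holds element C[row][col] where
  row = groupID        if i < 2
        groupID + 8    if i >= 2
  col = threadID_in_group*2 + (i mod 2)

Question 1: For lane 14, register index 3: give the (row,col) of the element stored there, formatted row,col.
lane 14: gr=3 (14/4), th=2 (14%4)
i=3: r=3+8=11, c=2*2+1=5

11,5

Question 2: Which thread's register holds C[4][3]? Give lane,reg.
r=4→G=4,rhi=0  c=3→T=1,p=1
L=4*4+1=17  i=0*2+1=1

17,1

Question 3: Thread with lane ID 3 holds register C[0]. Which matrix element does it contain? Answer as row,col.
0,6

lane 3: G=0 (3/4), T=3 (3%4)
i=0: r=0+0=0, c=3*2+0=6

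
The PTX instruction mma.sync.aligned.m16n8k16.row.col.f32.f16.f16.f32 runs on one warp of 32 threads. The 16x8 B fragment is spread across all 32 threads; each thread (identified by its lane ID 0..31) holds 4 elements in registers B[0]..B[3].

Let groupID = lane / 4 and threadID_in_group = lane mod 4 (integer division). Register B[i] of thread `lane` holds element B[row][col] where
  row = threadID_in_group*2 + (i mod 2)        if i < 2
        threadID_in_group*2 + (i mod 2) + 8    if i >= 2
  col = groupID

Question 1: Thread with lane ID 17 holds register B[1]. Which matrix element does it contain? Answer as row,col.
lane 17->17/4=4, 17 mod 4=1
i=1  r:2·1+1+0->3  c:4

3,4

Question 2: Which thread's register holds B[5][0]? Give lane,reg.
2,1

c:0=>grp=0  r:5=>rB=0,tig=2,lo=1
L=0*4+2=2  i=0*2+1=1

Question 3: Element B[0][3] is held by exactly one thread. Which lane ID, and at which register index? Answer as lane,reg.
12,0

c=3->g=3  r=0->rb=0,t=0,b0=0
L=3*4+0=12  i=0*2+0=0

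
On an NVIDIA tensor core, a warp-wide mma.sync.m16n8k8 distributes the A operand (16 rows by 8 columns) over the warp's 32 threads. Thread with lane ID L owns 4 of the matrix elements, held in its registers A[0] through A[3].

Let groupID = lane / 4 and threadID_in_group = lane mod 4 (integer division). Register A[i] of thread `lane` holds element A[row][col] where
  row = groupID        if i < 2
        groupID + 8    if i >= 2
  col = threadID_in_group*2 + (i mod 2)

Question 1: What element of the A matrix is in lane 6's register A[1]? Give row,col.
1,5

L=6→G=6>>2=1, T=6&3=2
[1]→row 1+0=1  col 2·2+1=5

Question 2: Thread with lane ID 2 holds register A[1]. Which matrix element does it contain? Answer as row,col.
lane 2: g=0 (2/4), t=2 (2%4)
i=1: r=0+0=0, c=2*2+1=5

0,5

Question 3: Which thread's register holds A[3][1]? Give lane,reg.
12,1

r=3->g=3,rb=0  c=1->t=0,b0=1
L=3*4+0=12  i=0*2+1=1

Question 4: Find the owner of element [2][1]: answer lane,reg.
r:2=>grp=2,rB=0  c:1=>tig=0,lo=1
L=2*4+0=8  i=0*2+1=1

8,1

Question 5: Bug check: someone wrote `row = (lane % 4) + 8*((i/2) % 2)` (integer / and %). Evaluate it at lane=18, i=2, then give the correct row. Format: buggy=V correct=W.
`(lane % 4) + 8*((i/2) % 2)`[18,2]⇒10
L=18⇒gr=18>>2=4, th=18&3=2
[2]⇒row 4+8=12  col 2·2+0=4
row: 10 vs 12

buggy=10 correct=12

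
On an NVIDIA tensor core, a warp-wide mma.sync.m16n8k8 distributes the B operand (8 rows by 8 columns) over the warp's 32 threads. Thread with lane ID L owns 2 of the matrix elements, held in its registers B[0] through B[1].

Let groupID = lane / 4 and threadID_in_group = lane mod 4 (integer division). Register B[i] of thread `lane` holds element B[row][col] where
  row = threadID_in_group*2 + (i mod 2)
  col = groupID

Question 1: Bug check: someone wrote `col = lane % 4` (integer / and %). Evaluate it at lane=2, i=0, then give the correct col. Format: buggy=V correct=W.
buggy=2 correct=0

`lane % 4`[2,0]=>2
L=2=>grp=2>>2=0, tig=2&3=2
[0]=>row 2·2+0=4  col grp=0
col: 2 vs 0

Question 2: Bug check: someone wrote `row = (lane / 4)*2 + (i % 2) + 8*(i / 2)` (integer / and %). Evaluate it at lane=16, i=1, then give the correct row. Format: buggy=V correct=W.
buggy=9 correct=1

`(lane / 4)*2 + (i % 2) + 8*(i / 2)`[16,1]→9
lane 16: G=4 (16/4), T=0 (16%4)
i=1: r=0*2+1=1, c=G=4
row: 9 vs 1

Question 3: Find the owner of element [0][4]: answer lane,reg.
16,0

c=4→G=4  r=0→T=0,p=0
L=4*4+0=16  i=0=0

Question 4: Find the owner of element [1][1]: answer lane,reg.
4,1

c=1→G=1  r=1→T=0,p=1
L=1*4+0=4  i=1=1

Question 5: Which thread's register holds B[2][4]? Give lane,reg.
17,0

c=4⇒gr=4  r=2⇒th=1,odd=0
L=4*4+1=17  i=0=0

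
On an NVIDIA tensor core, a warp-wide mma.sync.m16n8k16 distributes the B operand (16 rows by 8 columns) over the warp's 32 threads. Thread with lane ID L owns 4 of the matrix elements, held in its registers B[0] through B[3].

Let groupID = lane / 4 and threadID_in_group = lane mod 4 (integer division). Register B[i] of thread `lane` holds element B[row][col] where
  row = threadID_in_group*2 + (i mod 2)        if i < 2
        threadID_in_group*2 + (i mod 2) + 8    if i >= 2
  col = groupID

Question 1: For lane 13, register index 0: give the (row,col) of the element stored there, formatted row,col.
lane 13: grp=3 (13/4), tig=1 (13%4)
i=0: r=1*2+0+0=2, c=grp=3

2,3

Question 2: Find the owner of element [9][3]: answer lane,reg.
12,3

c=3->g=3  r=9->rb=1,t=0,b0=1
L=3*4+0=12  i=1*2+1=3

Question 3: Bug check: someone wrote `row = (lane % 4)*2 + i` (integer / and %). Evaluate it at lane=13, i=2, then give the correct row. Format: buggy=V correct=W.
`(lane % 4)*2 + i`[13,2]->4
L=13->gid=13>>2=3, tid=13&3=1
[2]->row 1·2+0+8=10  col gid=3
row: 4 vs 10

buggy=4 correct=10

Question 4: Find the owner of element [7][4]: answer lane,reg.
c:4=>grp=4  r:7=>rB=0,tig=3,lo=1
L=4*4+3=19  i=0*2+1=1

19,1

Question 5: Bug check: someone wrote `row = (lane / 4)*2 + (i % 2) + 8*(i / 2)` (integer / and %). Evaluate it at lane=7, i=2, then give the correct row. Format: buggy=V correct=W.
`(lane / 4)*2 + (i % 2) + 8*(i / 2)`[7,2]⇒10
7: gr=1,th=3
[2] (3*2+0+8,1) = (14,1)
row: 10 vs 14

buggy=10 correct=14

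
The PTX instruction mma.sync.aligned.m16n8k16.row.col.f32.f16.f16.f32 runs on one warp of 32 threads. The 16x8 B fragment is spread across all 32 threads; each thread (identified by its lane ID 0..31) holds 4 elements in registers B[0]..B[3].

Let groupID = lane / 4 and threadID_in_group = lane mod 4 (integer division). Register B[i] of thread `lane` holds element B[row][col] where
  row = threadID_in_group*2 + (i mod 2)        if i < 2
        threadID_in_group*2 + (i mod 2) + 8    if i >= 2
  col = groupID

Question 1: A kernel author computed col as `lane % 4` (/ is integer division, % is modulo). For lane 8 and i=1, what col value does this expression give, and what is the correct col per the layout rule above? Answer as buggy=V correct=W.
buggy=0 correct=2

`lane % 4`[8,1]→0
lane 8: G=2 (8/4), T=0 (8%4)
i=1: r=0*2+1+0=1, c=G=2
col: 0 vs 2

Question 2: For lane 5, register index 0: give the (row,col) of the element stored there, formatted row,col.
2,1

lane 5->5/4=1, 5 mod 4=1
i=0  r:2·1+0+0->2  c:1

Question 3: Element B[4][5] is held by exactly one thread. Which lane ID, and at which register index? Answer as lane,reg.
22,0

c:5=>grp=5  r:4=>rB=0,tig=2,lo=0
L=5*4+2=22  i=0*2+0=0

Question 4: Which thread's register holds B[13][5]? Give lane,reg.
c=5->g=5  r=13->rb=1,t=2,b0=1
L=5*4+2=22  i=1*2+1=3

22,3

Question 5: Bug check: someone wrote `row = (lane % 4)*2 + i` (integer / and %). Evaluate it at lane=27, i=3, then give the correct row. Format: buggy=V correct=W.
buggy=9 correct=15

`(lane % 4)*2 + i`[27,3]=>9
lane 27: grp=6 (27/4), tig=3 (27%4)
i=3: r=3*2+1+8=15, c=grp=6
row: 9 vs 15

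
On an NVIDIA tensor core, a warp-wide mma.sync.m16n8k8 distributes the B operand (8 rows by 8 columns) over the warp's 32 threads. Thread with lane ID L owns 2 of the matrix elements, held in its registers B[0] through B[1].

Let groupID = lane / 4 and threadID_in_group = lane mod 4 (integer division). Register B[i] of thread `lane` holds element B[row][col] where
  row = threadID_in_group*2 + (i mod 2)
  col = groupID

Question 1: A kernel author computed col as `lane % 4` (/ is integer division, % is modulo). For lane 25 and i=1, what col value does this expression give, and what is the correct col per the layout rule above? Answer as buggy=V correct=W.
buggy=1 correct=6

`lane % 4`[25,1]=>1
lane 25: grp=6 (25/4), tig=1 (25%4)
i=1: r=1*2+1=3, c=grp=6
col: 1 vs 6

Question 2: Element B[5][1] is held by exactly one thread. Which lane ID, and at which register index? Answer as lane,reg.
c=1→G=1  r=5→T=2,p=1
L=1*4+2=6  i=1=1

6,1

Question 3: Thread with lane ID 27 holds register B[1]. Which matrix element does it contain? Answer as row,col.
lane 27: gr=6 (27/4), th=3 (27%4)
i=1: r=3*2+1=7, c=gr=6

7,6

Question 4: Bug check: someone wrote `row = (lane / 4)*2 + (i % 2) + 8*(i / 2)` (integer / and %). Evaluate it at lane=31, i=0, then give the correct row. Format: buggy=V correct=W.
`(lane / 4)*2 + (i % 2) + 8*(i / 2)`[31,0]=>14
31: grp=7,tig=3
[0] (3*2+0,7) = (6,7)
row: 14 vs 6

buggy=14 correct=6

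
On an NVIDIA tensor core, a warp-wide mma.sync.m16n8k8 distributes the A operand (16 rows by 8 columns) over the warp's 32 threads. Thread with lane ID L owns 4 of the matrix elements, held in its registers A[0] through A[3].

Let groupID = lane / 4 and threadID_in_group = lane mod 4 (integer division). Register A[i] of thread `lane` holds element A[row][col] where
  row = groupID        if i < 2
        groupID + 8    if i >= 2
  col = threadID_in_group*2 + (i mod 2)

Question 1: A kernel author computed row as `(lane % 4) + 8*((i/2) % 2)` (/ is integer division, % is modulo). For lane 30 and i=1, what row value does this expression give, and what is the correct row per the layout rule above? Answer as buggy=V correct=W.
`(lane % 4) + 8*((i/2) % 2)`[30,1]=>2
lane 30=>30/4=7, 30 mod 4=2
i=1  r:7+0=>7  c:2·2+1=>5
row: 2 vs 7

buggy=2 correct=7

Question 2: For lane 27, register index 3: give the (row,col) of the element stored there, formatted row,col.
27: G=6,T=3
[3] (6+8,3*2+1) = (14,7)

14,7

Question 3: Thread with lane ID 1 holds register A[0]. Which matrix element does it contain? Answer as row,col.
0,2

lane 1: G=0 (1/4), T=1 (1%4)
i=0: r=0+0=0, c=1*2+0=2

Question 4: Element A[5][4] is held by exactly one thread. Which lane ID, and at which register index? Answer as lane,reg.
22,0

r=5→G=5,rhi=0  c=4→T=2,p=0
L=5*4+2=22  i=0*2+0=0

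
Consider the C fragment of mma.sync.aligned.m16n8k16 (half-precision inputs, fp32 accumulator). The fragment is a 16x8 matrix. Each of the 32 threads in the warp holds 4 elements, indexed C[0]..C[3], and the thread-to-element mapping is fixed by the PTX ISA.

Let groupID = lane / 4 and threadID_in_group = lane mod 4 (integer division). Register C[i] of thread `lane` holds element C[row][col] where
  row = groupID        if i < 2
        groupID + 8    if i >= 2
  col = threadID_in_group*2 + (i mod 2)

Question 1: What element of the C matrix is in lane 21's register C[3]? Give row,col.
21: gid=5,tid=1
[3] (5+8,1*2+1) = (13,3)

13,3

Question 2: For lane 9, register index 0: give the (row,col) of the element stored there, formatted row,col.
lane 9: gid=2 (9/4), tid=1 (9%4)
i=0: r=2+0=2, c=1*2+0=2

2,2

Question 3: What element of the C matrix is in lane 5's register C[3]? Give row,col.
lane 5->5/4=1, 5 mod 4=1
i=3  r:1+8->9  c:2·1+1->3

9,3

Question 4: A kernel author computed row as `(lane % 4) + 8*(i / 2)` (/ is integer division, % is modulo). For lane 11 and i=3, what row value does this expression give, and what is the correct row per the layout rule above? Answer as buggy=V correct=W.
`(lane % 4) + 8*(i / 2)`[11,3]->11
11: gid=2,tid=3
[3] (2+8,3*2+1) = (10,7)
row: 11 vs 10

buggy=11 correct=10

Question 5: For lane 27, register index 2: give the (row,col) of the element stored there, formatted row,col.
14,6

L=27=>grp=27>>2=6, tig=27&3=3
[2]=>row 6+8=14  col 3·2+0=6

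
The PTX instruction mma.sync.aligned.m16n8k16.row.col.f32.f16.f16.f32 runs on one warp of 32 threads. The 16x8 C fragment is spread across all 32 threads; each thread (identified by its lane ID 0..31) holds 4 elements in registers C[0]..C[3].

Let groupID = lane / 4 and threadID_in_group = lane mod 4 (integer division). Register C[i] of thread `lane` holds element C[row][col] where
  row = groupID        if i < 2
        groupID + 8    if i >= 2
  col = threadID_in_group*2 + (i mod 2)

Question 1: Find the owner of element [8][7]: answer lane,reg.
3,3

r=8→G=0,rhi=1  c=7→T=3,p=1
L=0*4+3=3  i=1*2+1=3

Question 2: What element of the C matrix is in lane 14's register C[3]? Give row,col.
11,5

lane 14⇒14/4=3, 14 mod 4=2
i=3  r:3+8⇒11  c:2·2+1⇒5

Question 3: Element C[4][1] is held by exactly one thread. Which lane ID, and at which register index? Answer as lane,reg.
r=4→G=4,rhi=0  c=1→T=0,p=1
L=4*4+0=16  i=0*2+1=1

16,1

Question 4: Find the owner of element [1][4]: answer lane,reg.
r=1⇒gr=1,Rb=0  c=4⇒th=2,odd=0
L=1*4+2=6  i=0*2+0=0

6,0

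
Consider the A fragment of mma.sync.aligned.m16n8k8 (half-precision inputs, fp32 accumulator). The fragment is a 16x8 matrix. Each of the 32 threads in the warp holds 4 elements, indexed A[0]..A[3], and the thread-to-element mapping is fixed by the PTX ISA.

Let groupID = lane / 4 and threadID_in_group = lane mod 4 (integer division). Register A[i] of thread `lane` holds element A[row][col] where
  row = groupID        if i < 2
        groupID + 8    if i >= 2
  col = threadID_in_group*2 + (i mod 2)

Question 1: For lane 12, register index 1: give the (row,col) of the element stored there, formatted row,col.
lane 12->12/4=3, 12 mod 4=0
i=1  r:3+0->3  c:2·0+1->1

3,1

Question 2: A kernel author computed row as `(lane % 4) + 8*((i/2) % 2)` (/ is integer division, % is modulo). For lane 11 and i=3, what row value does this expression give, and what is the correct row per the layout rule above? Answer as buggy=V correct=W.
buggy=11 correct=10

`(lane % 4) + 8*((i/2) % 2)`[11,3]→11
lane 11→11/4=2, 11 mod 4=3
i=3  r:2+8→10  c:2·3+1→7
row: 11 vs 10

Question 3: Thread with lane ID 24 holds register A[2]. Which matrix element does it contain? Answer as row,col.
L=24→G=24>>2=6, T=24&3=0
[2]→row 6+8=14  col 0·2+0=0

14,0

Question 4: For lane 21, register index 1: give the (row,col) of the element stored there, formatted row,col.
5,3

21: grp=5,tig=1
[1] (5+0,1*2+1) = (5,3)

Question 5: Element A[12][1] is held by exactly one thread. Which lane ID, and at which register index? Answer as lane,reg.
r=12→G=4,rhi=1  c=1→T=0,p=1
L=4*4+0=16  i=1*2+1=3

16,3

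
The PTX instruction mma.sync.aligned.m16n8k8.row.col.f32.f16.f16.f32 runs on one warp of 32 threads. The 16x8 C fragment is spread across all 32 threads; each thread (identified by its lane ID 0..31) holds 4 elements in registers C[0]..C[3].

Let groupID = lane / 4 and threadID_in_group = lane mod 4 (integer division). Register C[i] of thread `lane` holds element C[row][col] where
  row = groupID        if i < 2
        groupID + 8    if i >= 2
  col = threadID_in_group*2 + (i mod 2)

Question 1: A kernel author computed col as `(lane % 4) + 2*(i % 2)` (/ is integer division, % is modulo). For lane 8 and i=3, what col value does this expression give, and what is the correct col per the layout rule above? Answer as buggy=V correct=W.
`(lane % 4) + 2*(i % 2)`[8,3]=>2
lane 8: grp=2 (8/4), tig=0 (8%4)
i=3: r=2+8=10, c=0*2+1=1
col: 2 vs 1

buggy=2 correct=1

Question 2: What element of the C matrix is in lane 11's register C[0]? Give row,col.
11: grp=2,tig=3
[0] (2+0,3*2+0) = (2,6)

2,6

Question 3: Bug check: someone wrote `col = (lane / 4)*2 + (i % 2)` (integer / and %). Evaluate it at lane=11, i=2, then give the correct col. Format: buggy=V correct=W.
buggy=4 correct=6

`(lane / 4)*2 + (i % 2)`[11,2]->4
lane 11->11/4=2, 11 mod 4=3
i=2  r:2+8->10  c:2·3+0->6
col: 4 vs 6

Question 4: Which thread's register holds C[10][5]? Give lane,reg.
r: 10->gid=2,r8=1  c: 5->tid=2,i&1=1
L=2*4+2=10  i=1*2+1=3

10,3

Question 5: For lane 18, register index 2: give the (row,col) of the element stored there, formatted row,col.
12,4

18: G=4,T=2
[2] (4+8,2*2+0) = (12,4)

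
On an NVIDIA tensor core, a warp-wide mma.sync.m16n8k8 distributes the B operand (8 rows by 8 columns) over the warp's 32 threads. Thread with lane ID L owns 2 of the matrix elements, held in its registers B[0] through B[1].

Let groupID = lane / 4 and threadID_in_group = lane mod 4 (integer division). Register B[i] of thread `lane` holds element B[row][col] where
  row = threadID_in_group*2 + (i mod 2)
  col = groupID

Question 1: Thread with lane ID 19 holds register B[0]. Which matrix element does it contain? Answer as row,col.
lane 19⇒19/4=4, 19 mod 4=3
i=0  r:2·3+0⇒6  c:4

6,4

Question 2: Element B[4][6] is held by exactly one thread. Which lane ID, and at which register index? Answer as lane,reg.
26,0

c=6->g=6  r=4->t=2,b0=0
L=6*4+2=26  i=0=0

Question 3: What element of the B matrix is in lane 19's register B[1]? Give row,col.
lane 19: g=4 (19/4), t=3 (19%4)
i=1: r=3*2+1=7, c=g=4

7,4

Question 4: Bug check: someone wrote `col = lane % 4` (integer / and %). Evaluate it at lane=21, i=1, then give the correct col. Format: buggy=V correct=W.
buggy=1 correct=5

`lane % 4`[21,1]->1
21: g=5,t=1
[1] (1*2+1,5) = (3,5)
col: 1 vs 5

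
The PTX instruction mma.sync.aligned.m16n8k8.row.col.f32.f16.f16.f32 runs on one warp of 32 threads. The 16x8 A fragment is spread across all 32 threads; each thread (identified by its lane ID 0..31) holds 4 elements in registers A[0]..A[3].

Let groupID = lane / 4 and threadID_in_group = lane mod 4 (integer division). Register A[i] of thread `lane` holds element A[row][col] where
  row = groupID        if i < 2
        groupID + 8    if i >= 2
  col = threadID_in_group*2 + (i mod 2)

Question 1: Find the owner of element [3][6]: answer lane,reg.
15,0

r=3⇒gr=3,Rb=0  c=6⇒th=3,odd=0
L=3*4+3=15  i=0*2+0=0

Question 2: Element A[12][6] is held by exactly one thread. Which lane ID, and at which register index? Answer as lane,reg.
r:12=>grp=4,rB=1  c:6=>tig=3,lo=0
L=4*4+3=19  i=1*2+0=2

19,2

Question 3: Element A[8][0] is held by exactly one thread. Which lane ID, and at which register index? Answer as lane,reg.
r=8⇒gr=0,Rb=1  c=0⇒th=0,odd=0
L=0*4+0=0  i=1*2+0=2

0,2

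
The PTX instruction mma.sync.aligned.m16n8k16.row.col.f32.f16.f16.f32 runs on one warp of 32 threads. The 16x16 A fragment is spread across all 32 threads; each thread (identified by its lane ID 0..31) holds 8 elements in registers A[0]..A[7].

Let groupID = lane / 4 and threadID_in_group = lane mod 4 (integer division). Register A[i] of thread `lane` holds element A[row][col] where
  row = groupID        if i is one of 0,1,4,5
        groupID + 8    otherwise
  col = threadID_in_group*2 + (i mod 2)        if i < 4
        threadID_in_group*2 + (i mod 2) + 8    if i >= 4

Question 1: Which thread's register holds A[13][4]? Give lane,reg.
r=13->g=5,rb=1  c=4->cb=0,t=2,b0=0
L=5*4+2=22  i=0*4+1*2+0=2

22,2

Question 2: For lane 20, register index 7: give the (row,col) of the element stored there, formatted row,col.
13,9

L=20->g=20>>2=5, t=20&3=0
[7]->row 5+8=13  col 0·2+1+8=9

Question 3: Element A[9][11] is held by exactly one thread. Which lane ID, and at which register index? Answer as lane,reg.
5,7

r=9→G=1,rhi=1  c=11→chi=1,T=1,p=1
L=1*4+1=5  i=1*4+1*2+1=7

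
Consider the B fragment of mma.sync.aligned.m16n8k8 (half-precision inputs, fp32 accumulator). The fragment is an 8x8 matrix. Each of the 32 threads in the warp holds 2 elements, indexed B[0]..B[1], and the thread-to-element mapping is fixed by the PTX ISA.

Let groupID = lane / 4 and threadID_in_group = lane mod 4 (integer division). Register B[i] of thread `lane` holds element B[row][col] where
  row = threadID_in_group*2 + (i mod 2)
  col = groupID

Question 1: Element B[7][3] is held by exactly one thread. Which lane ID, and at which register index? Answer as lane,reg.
c=3⇒gr=3  r=7⇒th=3,odd=1
L=3*4+3=15  i=1=1

15,1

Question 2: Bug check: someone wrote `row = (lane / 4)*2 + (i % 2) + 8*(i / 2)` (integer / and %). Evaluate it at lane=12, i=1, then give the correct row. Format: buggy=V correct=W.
`(lane / 4)*2 + (i % 2) + 8*(i / 2)`[12,1]⇒7
L=12⇒gr=12>>2=3, th=12&3=0
[1]⇒row 0·2+1=1  col gr=3
row: 7 vs 1

buggy=7 correct=1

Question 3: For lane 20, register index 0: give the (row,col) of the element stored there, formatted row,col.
0,5

L=20⇒gr=20>>2=5, th=20&3=0
[0]⇒row 0·2+0=0  col gr=5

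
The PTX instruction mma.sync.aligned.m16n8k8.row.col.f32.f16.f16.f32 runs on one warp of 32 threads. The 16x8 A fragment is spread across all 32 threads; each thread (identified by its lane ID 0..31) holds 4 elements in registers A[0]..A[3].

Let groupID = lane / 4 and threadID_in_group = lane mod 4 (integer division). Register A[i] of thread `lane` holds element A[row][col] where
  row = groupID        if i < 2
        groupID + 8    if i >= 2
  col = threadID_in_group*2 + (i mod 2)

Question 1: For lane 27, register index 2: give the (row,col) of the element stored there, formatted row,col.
14,6

27: grp=6,tig=3
[2] (6+8,3*2+0) = (14,6)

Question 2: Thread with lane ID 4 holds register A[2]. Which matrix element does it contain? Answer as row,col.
9,0

lane 4⇒4/4=1, 4 mod 4=0
i=2  r:1+8⇒9  c:2·0+0⇒0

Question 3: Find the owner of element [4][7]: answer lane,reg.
19,1

r: 4->gid=4,r8=0  c: 7->tid=3,i&1=1
L=4*4+3=19  i=0*2+1=1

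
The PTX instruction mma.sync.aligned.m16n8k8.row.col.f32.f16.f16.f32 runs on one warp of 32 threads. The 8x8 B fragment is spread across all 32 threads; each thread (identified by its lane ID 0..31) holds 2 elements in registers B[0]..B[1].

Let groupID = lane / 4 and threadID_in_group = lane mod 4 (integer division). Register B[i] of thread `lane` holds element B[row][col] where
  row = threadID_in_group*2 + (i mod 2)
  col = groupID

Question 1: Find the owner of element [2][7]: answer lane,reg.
29,0

c=7⇒gr=7  r=2⇒th=1,odd=0
L=7*4+1=29  i=0=0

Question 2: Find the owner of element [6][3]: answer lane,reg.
15,0

c:3=>grp=3  r:6=>tig=3,lo=0
L=3*4+3=15  i=0=0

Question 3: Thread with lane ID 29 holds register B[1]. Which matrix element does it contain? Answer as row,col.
lane 29→29/4=7, 29 mod 4=1
i=1  r:2·1+1→3  c:7

3,7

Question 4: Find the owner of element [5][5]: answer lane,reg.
c: 5->gid=5  r: 5->tid=2,i&1=1
L=5*4+2=22  i=1=1

22,1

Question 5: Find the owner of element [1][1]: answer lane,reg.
4,1

c=1→G=1  r=1→T=0,p=1
L=1*4+0=4  i=1=1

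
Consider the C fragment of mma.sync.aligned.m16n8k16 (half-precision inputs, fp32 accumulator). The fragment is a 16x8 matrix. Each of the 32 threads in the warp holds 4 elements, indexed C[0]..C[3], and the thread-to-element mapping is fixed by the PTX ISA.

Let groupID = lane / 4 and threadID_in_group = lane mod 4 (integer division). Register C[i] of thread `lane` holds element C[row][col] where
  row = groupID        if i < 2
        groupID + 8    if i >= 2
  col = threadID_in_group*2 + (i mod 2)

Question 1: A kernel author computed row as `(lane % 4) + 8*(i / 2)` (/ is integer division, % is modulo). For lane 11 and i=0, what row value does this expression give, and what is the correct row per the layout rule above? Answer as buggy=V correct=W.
`(lane % 4) + 8*(i / 2)`[11,0]=>3
lane 11: grp=2 (11/4), tig=3 (11%4)
i=0: r=2+0=2, c=3*2+0=6
row: 3 vs 2

buggy=3 correct=2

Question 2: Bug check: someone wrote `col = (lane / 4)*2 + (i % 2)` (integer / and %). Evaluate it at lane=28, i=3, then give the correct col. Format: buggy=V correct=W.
`(lane / 4)*2 + (i % 2)`[28,3]=>15
lane 28: grp=7 (28/4), tig=0 (28%4)
i=3: r=7+8=15, c=0*2+1=1
col: 15 vs 1

buggy=15 correct=1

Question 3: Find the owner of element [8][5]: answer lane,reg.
2,3

r: 8->gid=0,r8=1  c: 5->tid=2,i&1=1
L=0*4+2=2  i=1*2+1=3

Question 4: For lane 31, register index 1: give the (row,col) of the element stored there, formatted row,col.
31: gr=7,th=3
[1] (7+0,3*2+1) = (7,7)

7,7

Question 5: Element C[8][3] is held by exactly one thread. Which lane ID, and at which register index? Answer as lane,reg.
r: 8->gid=0,r8=1  c: 3->tid=1,i&1=1
L=0*4+1=1  i=1*2+1=3

1,3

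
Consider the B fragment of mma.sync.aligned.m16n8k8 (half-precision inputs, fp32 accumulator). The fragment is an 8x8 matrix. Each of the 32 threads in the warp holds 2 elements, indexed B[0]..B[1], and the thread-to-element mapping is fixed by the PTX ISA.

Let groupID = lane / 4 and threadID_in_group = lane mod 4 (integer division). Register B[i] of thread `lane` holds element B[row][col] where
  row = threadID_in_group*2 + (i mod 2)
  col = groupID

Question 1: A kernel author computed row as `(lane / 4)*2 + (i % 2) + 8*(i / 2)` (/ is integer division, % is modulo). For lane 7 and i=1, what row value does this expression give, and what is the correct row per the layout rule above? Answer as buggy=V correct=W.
buggy=3 correct=7

`(lane / 4)*2 + (i % 2) + 8*(i / 2)`[7,1]=>3
lane 7=>7/4=1, 7 mod 4=3
i=1  r:2·3+1=>7  c:1
row: 3 vs 7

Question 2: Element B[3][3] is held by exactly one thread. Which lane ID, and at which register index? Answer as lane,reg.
13,1

c=3->g=3  r=3->t=1,b0=1
L=3*4+1=13  i=1=1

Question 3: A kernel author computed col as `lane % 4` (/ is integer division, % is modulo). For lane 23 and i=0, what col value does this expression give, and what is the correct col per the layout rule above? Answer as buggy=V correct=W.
`lane % 4`[23,0]->3
L=23->gid=23>>2=5, tid=23&3=3
[0]->row 3·2+0=6  col gid=5
col: 3 vs 5

buggy=3 correct=5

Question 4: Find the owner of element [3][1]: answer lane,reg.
5,1

c: 1->gid=1  r: 3->tid=1,i&1=1
L=1*4+1=5  i=1=1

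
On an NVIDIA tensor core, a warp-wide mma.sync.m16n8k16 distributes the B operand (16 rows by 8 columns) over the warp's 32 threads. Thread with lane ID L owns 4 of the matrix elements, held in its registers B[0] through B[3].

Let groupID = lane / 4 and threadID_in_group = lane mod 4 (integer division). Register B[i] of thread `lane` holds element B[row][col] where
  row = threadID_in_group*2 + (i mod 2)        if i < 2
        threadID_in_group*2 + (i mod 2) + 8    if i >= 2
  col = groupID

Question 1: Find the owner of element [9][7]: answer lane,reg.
28,3

c: 7->gid=7  r: 9->r8=1,tid=0,i&1=1
L=7*4+0=28  i=1*2+1=3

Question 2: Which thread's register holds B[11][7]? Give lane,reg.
29,3

c: 7->gid=7  r: 11->r8=1,tid=1,i&1=1
L=7*4+1=29  i=1*2+1=3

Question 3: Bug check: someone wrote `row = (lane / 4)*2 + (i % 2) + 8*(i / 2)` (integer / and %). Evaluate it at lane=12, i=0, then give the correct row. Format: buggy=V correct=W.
`(lane / 4)*2 + (i % 2) + 8*(i / 2)`[12,0]->6
lane 12->12/4=3, 12 mod 4=0
i=0  r:2·0+0+0->0  c:3
row: 6 vs 0

buggy=6 correct=0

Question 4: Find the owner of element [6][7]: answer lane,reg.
31,0

c=7->g=7  r=6->rb=0,t=3,b0=0
L=7*4+3=31  i=0*2+0=0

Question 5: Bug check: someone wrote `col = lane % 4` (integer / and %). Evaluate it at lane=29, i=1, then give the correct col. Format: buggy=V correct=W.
buggy=1 correct=7

`lane % 4`[29,1]->1
L=29->gid=29>>2=7, tid=29&3=1
[1]->row 1·2+1+0=3  col gid=7
col: 1 vs 7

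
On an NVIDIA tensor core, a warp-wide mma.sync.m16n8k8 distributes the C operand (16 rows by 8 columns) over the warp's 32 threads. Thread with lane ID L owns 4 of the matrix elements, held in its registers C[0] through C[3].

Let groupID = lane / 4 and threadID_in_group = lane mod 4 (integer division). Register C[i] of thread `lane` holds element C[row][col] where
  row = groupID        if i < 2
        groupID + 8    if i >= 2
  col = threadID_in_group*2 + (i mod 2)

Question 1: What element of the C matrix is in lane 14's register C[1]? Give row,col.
14: G=3,T=2
[1] (3+0,2*2+1) = (3,5)

3,5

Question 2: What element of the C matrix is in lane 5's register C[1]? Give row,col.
1,3

lane 5: gid=1 (5/4), tid=1 (5%4)
i=1: r=1+0=1, c=1*2+1=3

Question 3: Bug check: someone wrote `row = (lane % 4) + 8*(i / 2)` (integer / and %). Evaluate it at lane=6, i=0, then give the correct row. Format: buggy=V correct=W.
`(lane % 4) + 8*(i / 2)`[6,0]→2
lane 6: G=1 (6/4), T=2 (6%4)
i=0: r=1+0=1, c=2*2+0=4
row: 2 vs 1

buggy=2 correct=1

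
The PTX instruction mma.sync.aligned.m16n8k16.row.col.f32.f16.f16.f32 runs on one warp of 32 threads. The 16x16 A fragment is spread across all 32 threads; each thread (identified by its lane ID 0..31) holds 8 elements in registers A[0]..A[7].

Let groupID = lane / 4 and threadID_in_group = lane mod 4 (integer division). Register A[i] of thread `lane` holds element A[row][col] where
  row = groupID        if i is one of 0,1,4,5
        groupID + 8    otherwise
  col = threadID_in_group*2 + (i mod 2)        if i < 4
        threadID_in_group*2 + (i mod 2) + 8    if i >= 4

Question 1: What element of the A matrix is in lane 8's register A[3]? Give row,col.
10,1

L=8→G=8>>2=2, T=8&3=0
[3]→row 2+8=10  col 0·2+1+0=1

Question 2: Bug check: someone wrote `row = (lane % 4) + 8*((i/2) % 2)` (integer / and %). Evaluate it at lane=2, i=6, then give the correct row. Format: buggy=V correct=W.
`(lane % 4) + 8*((i/2) % 2)`[2,6]⇒10
lane 2: gr=0 (2/4), th=2 (2%4)
i=6: r=0+8=8, c=2*2+0+8=12
row: 10 vs 8

buggy=10 correct=8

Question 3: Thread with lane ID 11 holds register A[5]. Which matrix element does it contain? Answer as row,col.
lane 11->11/4=2, 11 mod 4=3
i=5  r:2+0->2  c:2·3+1+8->15

2,15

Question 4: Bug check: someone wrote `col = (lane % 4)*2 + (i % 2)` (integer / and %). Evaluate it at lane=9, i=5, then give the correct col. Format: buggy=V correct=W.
buggy=3 correct=11

`(lane % 4)*2 + (i % 2)`[9,5]->3
L=9->g=9>>2=2, t=9&3=1
[5]->row 2+0=2  col 1·2+1+8=11
col: 3 vs 11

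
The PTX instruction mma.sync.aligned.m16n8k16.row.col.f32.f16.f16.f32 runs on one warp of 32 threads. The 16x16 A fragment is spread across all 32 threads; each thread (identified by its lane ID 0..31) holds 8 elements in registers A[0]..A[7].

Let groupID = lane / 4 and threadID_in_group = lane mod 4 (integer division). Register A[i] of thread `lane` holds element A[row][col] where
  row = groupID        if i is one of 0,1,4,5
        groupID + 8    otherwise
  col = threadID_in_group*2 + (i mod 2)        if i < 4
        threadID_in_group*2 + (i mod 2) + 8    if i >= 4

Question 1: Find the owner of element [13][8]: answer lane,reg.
r: 13->gid=5,r8=1  c: 8->c8=1,tid=0,i&1=0
L=5*4+0=20  i=1*4+1*2+0=6

20,6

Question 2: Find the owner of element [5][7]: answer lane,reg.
23,1

r: 5->gid=5,r8=0  c: 7->c8=0,tid=3,i&1=1
L=5*4+3=23  i=0*4+0*2+1=1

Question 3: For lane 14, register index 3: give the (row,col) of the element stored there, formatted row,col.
lane 14: grp=3 (14/4), tig=2 (14%4)
i=3: r=3+8=11, c=2*2+1+0=5

11,5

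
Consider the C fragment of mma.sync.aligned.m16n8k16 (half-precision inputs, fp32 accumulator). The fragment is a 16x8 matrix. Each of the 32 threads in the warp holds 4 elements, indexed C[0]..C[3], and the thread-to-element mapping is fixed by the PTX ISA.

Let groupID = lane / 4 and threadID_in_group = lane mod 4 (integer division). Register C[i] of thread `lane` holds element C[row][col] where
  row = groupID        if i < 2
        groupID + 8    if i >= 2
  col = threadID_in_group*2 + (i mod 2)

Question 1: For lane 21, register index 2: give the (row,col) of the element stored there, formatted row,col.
13,2

lane 21: gid=5 (21/4), tid=1 (21%4)
i=2: r=5+8=13, c=1*2+0=2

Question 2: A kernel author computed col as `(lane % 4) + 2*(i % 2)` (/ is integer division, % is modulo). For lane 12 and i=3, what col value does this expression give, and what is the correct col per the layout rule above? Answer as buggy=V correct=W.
buggy=2 correct=1

`(lane % 4) + 2*(i % 2)`[12,3]->2
12: g=3,t=0
[3] (3+8,0*2+1) = (11,1)
col: 2 vs 1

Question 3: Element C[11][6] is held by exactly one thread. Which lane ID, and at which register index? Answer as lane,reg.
15,2

r=11→G=3,rhi=1  c=6→T=3,p=0
L=3*4+3=15  i=1*2+0=2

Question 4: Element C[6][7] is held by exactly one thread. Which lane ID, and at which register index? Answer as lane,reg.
r: 6->gid=6,r8=0  c: 7->tid=3,i&1=1
L=6*4+3=27  i=0*2+1=1

27,1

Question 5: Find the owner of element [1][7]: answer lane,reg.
7,1

r=1→G=1,rhi=0  c=7→T=3,p=1
L=1*4+3=7  i=0*2+1=1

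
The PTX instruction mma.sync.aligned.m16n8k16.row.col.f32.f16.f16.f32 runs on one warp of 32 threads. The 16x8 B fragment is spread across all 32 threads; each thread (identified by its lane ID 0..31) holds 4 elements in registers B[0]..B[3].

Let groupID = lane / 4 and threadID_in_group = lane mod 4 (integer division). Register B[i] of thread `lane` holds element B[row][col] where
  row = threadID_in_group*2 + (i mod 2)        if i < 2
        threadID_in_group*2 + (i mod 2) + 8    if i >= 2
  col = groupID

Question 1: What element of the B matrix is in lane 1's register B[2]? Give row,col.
lane 1->1/4=0, 1 mod 4=1
i=2  r:2·1+0+8->10  c:0

10,0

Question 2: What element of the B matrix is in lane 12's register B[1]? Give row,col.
1,3

12: g=3,t=0
[1] (0*2+1+0,3) = (1,3)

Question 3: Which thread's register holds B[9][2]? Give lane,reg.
8,3

c=2⇒gr=2  r=9⇒Rb=1,th=0,odd=1
L=2*4+0=8  i=1*2+1=3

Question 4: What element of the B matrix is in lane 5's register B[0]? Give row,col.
5: grp=1,tig=1
[0] (1*2+0+0,1) = (2,1)

2,1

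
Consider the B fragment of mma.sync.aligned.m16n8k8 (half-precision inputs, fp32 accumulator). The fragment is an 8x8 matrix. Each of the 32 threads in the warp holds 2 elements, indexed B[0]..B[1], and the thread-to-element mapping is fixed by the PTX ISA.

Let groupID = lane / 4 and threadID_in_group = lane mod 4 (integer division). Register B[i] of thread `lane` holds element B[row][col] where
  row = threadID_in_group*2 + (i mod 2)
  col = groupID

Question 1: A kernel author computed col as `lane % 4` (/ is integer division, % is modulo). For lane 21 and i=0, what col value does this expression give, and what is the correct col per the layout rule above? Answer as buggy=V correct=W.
buggy=1 correct=5

`lane % 4`[21,0]→1
lane 21→21/4=5, 21 mod 4=1
i=0  r:2·1+0→2  c:5
col: 1 vs 5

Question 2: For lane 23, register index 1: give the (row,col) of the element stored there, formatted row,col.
23: G=5,T=3
[1] (3*2+1,5) = (7,5)

7,5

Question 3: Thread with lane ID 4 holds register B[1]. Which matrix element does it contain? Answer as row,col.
lane 4: gr=1 (4/4), th=0 (4%4)
i=1: r=0*2+1=1, c=gr=1

1,1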